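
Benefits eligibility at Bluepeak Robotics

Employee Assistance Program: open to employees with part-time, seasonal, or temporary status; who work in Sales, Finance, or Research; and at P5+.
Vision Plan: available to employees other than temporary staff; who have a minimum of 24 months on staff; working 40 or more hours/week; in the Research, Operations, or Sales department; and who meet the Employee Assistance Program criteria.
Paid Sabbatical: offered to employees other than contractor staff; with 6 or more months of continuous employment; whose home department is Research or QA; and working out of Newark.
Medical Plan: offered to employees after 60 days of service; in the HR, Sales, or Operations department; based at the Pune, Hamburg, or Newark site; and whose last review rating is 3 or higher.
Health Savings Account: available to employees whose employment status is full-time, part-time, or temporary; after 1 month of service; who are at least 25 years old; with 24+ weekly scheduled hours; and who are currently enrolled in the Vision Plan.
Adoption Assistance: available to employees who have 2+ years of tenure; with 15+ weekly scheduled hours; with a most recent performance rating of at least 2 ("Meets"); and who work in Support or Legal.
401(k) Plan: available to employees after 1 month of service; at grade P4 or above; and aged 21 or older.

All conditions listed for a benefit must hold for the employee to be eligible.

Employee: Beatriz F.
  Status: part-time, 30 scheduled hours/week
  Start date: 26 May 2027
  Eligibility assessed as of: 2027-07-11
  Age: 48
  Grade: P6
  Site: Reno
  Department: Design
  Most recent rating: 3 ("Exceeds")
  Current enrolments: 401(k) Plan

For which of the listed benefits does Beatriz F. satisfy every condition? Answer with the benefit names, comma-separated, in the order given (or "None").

Service from 26 May 2027 to 2027-07-11: 46 days.
Employee Assistance Program — status part-time ✓; dept Design ✗ → not eligible.
Vision Plan — status part-time ✓ (not excluded); service 46 days < 24 months (≈720 days) ✗ → not eligible.
Paid Sabbatical — status part-time ✓ (not excluded); service 46 days < 6 months (≈180 days) ✗ → not eligible.
Medical Plan — service 46 days < 60 days ✗ → not eligible.
Health Savings Account — status part-time ✓; service 46 days ≥ 1 month (≈30 days) ✓; age 48 ≥ 25 ✓; 30 hrs/wk ≥ 24 ✓; not enrolled in Vision Plan ✗ → not eligible.
Adoption Assistance — service 46 days < 2 years (≈730 days) ✗ → not eligible.
401(k) Plan — service 46 days ≥ 1 month (≈30 days) ✓; grade P6 ≥ P4 ✓; age 48 ≥ 21 ✓ → eligible.

401(k) Plan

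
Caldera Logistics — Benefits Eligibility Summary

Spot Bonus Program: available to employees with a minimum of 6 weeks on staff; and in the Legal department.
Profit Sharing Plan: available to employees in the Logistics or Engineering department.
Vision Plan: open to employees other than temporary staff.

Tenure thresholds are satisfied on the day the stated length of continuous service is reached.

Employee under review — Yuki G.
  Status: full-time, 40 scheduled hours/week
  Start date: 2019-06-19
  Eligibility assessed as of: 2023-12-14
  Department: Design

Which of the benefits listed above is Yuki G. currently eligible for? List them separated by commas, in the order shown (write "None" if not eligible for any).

Vision Plan

Service from 2019-06-19 to 2023-12-14: 1639 days.
Spot Bonus Program — service 1639 days ≥ 6 weeks (≈42 days) ✓; dept Design ✗ → not eligible.
Profit Sharing Plan — dept Design ✗ → not eligible.
Vision Plan — status full-time ✓ (not excluded) → eligible.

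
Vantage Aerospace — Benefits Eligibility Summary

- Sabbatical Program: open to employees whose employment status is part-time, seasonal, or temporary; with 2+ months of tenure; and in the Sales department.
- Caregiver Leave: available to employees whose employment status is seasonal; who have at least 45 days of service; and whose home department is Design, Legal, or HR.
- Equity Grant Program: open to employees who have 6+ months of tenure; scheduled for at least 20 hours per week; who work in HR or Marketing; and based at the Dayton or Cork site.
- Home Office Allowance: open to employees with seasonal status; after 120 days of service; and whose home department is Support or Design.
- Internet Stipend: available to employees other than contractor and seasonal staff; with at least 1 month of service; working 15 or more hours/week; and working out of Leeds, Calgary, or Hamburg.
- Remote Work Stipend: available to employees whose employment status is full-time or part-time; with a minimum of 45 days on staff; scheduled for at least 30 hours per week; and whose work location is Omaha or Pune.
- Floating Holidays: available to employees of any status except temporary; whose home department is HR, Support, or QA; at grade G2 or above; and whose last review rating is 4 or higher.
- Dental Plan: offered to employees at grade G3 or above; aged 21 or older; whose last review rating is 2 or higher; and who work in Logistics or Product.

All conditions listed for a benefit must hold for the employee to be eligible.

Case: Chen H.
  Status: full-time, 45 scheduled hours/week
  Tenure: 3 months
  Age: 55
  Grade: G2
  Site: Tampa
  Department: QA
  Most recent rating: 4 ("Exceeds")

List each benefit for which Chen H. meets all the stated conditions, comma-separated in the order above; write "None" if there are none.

Sabbatical Program — status full-time ✗ (requires part-time, seasonal, or temporary) → not eligible.
Caregiver Leave — status full-time ✗ (requires seasonal) → not eligible.
Equity Grant Program — service 3 months < 6 months ✗ → not eligible.
Home Office Allowance — status full-time ✗ (requires seasonal) → not eligible.
Internet Stipend — status full-time ✓ (not excluded); service 3 months ≥ 1 month ✓; 45 hrs/wk ≥ 15 ✓; site Tampa ✗ (not Leeds, Calgary, or Hamburg) → not eligible.
Remote Work Stipend — status full-time ✓; service 3 months ≥ 45 days ✓; 45 hrs/wk ≥ 30 ✓; site Tampa ✗ (not Omaha or Pune) → not eligible.
Floating Holidays — status full-time ✓ (not excluded); dept QA ✓; grade G2 ≥ G2 ✓; rating 4 ≥ 4 ✓ → eligible.
Dental Plan — grade G2 < G3 ✗ → not eligible.

Floating Holidays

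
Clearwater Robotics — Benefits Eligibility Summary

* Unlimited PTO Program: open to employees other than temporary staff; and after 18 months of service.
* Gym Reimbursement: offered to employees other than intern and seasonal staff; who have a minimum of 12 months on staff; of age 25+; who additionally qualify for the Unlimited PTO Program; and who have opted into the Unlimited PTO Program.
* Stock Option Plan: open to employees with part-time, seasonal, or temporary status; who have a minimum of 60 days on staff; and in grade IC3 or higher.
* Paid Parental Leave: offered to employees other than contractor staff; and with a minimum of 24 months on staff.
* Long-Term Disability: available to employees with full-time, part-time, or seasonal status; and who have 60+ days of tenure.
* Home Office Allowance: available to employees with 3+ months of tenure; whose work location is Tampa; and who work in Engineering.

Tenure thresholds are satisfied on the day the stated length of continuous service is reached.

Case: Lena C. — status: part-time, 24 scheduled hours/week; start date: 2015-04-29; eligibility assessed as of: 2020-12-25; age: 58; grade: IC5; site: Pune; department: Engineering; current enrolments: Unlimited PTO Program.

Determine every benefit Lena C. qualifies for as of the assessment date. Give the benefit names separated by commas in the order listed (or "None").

Unlimited PTO Program, Gym Reimbursement, Stock Option Plan, Paid Parental Leave, Long-Term Disability

Service from 2015-04-29 to 2020-12-25: 2067 days.
Unlimited PTO Program — status part-time ✓ (not excluded); service 2067 days ≥ 18 months (≈540 days) ✓ → eligible.
Gym Reimbursement — status part-time ✓ (not excluded); service 2067 days ≥ 12 months (≈360 days) ✓; age 58 ≥ 25 ✓; eligible for Unlimited PTO Program ✓; enrolled in Unlimited PTO Program ✓ → eligible.
Stock Option Plan — status part-time ✓; service 2067 days ≥ 60 days ✓; grade IC5 ≥ IC3 ✓ → eligible.
Paid Parental Leave — status part-time ✓ (not excluded); service 2067 days ≥ 24 months (≈720 days) ✓ → eligible.
Long-Term Disability — status part-time ✓; service 2067 days ≥ 60 days ✓ → eligible.
Home Office Allowance — service 2067 days ≥ 3 months (≈90 days) ✓; site Pune ✗ (not Tampa) → not eligible.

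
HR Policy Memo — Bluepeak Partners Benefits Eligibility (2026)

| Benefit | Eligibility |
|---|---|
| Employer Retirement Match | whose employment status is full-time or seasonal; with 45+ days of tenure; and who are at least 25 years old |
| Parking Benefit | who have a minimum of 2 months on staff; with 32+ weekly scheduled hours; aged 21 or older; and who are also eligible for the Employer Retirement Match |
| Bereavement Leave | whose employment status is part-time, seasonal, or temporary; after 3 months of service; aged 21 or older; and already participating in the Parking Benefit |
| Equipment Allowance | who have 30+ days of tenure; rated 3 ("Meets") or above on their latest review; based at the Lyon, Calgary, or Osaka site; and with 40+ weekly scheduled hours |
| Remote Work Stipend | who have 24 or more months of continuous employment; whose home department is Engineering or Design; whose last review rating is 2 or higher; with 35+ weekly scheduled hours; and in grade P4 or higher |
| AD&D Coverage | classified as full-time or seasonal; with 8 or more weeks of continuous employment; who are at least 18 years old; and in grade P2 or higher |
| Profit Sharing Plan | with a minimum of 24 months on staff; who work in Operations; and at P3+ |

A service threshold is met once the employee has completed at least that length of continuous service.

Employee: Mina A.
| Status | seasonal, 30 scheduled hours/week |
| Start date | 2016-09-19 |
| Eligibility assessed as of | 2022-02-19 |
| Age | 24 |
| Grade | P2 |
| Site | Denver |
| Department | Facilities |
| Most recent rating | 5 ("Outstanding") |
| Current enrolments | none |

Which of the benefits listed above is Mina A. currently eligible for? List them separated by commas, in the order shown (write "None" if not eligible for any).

Service from 2016-09-19 to 2022-02-19: 1979 days.
Employer Retirement Match — status seasonal ✓; service 1979 days ≥ 45 days ✓; age 24 < 25 ✗ → not eligible.
Parking Benefit — service 1979 days ≥ 2 months (≈60 days) ✓; 30 hrs/wk < 32 ✗ → not eligible.
Bereavement Leave — status seasonal ✓; service 1979 days ≥ 3 months (≈90 days) ✓; age 24 ≥ 21 ✓; not enrolled in Parking Benefit ✗ → not eligible.
Equipment Allowance — service 1979 days ≥ 30 days ✓; rating 5 ≥ 3 ✓; site Denver ✗ (not Lyon, Calgary, or Osaka) → not eligible.
Remote Work Stipend — service 1979 days ≥ 24 months (≈720 days) ✓; dept Facilities ✗ → not eligible.
AD&D Coverage — status seasonal ✓; service 1979 days ≥ 8 weeks (≈56 days) ✓; age 24 ≥ 18 ✓; grade P2 ≥ P2 ✓ → eligible.
Profit Sharing Plan — service 1979 days ≥ 24 months (≈720 days) ✓; dept Facilities ✗ → not eligible.

AD&D Coverage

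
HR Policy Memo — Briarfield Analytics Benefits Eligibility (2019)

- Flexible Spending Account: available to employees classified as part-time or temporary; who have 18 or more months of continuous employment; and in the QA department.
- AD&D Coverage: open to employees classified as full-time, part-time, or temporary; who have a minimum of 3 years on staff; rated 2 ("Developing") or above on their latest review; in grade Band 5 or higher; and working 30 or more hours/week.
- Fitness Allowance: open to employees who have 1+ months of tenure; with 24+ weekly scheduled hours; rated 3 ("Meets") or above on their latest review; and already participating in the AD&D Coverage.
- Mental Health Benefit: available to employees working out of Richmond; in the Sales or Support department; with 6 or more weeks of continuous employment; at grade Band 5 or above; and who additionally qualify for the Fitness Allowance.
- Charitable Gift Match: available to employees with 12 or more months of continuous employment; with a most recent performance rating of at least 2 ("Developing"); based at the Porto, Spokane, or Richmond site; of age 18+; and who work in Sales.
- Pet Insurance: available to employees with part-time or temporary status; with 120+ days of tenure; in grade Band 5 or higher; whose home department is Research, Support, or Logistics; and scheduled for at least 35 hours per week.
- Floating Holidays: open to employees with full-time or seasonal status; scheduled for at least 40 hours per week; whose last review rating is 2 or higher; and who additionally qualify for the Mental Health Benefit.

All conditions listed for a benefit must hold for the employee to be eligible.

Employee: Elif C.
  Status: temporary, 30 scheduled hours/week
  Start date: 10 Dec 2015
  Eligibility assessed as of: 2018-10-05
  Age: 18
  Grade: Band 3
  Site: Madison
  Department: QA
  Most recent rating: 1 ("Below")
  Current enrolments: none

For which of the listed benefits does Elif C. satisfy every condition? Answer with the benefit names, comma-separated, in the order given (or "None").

Flexible Spending Account

Service from 10 Dec 2015 to 2018-10-05: 1030 days.
Flexible Spending Account — status temporary ✓; service 1030 days ≥ 18 months (≈540 days) ✓; dept QA ✓ → eligible.
AD&D Coverage — status temporary ✓; service 1030 days < 3 years (≈1095 days) ✗ → not eligible.
Fitness Allowance — service 1030 days ≥ 1 month (≈30 days) ✓; 30 hrs/wk ≥ 24 ✓; rating 1 < 3 ✗ → not eligible.
Mental Health Benefit — site Madison ✗ (not Richmond) → not eligible.
Charitable Gift Match — service 1030 days ≥ 12 months (≈360 days) ✓; rating 1 < 2 ✗ → not eligible.
Pet Insurance — status temporary ✓; service 1030 days ≥ 120 days ✓; grade Band 3 < Band 5 ✗ → not eligible.
Floating Holidays — status temporary ✗ (requires full-time or seasonal) → not eligible.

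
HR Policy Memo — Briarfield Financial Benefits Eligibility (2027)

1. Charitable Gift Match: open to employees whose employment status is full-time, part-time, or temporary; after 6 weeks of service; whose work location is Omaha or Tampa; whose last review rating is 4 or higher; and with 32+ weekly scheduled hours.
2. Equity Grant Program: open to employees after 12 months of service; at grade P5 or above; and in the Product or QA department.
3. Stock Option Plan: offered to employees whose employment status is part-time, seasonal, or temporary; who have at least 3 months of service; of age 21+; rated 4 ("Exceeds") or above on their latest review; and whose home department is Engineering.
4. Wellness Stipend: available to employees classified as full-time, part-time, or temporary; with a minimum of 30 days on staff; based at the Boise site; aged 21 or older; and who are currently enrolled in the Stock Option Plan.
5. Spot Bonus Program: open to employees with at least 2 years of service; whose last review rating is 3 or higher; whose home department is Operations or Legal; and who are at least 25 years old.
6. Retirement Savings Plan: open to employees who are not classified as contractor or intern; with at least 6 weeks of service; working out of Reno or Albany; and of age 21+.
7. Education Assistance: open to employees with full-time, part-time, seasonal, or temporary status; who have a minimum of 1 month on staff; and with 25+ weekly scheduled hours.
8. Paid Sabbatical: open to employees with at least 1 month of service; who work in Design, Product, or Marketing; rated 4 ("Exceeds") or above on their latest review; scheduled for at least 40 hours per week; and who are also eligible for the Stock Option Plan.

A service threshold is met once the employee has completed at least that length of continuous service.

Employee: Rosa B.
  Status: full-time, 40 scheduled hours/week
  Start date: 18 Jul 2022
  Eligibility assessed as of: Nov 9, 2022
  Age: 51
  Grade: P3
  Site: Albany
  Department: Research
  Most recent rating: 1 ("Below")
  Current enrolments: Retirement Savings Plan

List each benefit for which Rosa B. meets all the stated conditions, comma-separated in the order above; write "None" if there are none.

Retirement Savings Plan, Education Assistance

Service from 18 Jul 2022 to Nov 9, 2022: 114 days.
Charitable Gift Match — status full-time ✓; service 114 days ≥ 6 weeks (≈42 days) ✓; site Albany ✗ (not Omaha or Tampa) → not eligible.
Equity Grant Program — service 114 days < 12 months (≈360 days) ✗ → not eligible.
Stock Option Plan — status full-time ✗ (requires part-time, seasonal, or temporary) → not eligible.
Wellness Stipend — status full-time ✓; service 114 days ≥ 30 days ✓; site Albany ✗ (not Boise) → not eligible.
Spot Bonus Program — service 114 days < 2 years (≈730 days) ✗ → not eligible.
Retirement Savings Plan — status full-time ✓ (not excluded); service 114 days ≥ 6 weeks (≈42 days) ✓; site Albany ✓; age 51 ≥ 21 ✓ → eligible.
Education Assistance — status full-time ✓; service 114 days ≥ 1 month (≈30 days) ✓; 40 hrs/wk ≥ 25 ✓ → eligible.
Paid Sabbatical — service 114 days ≥ 1 month (≈30 days) ✓; dept Research ✗ → not eligible.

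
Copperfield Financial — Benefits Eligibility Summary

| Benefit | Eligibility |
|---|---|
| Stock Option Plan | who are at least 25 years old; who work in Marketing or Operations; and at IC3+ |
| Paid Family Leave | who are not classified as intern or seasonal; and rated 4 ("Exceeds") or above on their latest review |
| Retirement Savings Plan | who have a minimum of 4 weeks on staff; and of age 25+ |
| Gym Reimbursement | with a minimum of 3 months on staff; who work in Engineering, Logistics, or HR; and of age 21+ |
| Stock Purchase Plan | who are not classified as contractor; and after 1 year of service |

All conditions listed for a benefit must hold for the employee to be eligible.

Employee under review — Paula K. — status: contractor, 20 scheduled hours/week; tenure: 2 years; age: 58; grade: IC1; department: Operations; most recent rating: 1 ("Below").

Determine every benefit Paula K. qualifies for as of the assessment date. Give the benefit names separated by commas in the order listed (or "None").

Stock Option Plan — age 58 ≥ 25 ✓; dept Operations ✓; grade IC1 < IC3 ✗ → not eligible.
Paid Family Leave — status contractor ✓ (not excluded); rating 1 < 4 ✗ → not eligible.
Retirement Savings Plan — service 2 years ≥ 4 weeks (≈28 days) ✓; age 58 ≥ 25 ✓ → eligible.
Gym Reimbursement — service 2 years ≥ 3 months (≈90 days) ✓; dept Operations ✗ → not eligible.
Stock Purchase Plan — status contractor ✗ (excluded) → not eligible.

Retirement Savings Plan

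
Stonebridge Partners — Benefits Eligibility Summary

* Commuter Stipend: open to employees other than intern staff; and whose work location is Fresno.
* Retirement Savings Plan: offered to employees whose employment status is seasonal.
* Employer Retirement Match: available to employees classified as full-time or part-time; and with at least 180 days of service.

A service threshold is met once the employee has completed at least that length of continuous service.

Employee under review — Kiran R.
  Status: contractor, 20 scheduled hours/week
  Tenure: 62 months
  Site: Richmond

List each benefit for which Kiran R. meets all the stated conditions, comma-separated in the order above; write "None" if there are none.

Commuter Stipend — status contractor ✓ (not excluded); site Richmond ✗ (not Fresno) → not eligible.
Retirement Savings Plan — status contractor ✗ (requires seasonal) → not eligible.
Employer Retirement Match — status contractor ✗ (requires full-time or part-time) → not eligible.

None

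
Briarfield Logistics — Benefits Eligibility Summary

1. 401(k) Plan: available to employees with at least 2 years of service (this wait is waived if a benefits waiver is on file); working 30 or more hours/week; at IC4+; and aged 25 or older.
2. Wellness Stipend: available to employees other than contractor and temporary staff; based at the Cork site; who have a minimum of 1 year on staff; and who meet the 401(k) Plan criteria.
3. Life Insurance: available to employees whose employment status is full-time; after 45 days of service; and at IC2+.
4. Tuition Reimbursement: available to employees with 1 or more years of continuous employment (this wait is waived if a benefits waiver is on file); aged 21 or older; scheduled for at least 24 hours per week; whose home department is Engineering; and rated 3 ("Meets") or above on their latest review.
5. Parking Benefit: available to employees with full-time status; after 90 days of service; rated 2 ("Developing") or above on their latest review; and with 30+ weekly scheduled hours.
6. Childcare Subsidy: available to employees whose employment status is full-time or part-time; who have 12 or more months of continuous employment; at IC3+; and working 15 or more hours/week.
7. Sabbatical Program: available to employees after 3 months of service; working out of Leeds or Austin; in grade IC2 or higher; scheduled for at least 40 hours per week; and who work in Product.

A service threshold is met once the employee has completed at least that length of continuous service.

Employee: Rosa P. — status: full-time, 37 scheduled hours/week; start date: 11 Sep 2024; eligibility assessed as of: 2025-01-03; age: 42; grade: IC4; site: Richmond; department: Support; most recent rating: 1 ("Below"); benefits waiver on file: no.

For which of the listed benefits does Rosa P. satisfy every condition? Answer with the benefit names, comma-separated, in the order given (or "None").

Life Insurance

Service from 11 Sep 2024 to 2025-01-03: 114 days.
401(k) Plan — no waiver, service 114 days < 2 years (≈730 days) ✗ → not eligible.
Wellness Stipend — status full-time ✓ (not excluded); site Richmond ✗ (not Cork) → not eligible.
Life Insurance — status full-time ✓; service 114 days ≥ 45 days ✓; grade IC4 ≥ IC2 ✓ → eligible.
Tuition Reimbursement — no waiver, service 114 days < 1 year (≈365 days) ✗ → not eligible.
Parking Benefit — status full-time ✓; service 114 days ≥ 90 days ✓; rating 1 < 2 ✗ → not eligible.
Childcare Subsidy — status full-time ✓; service 114 days < 12 months (≈360 days) ✗ → not eligible.
Sabbatical Program — service 114 days ≥ 3 months (≈90 days) ✓; site Richmond ✗ (not Leeds or Austin) → not eligible.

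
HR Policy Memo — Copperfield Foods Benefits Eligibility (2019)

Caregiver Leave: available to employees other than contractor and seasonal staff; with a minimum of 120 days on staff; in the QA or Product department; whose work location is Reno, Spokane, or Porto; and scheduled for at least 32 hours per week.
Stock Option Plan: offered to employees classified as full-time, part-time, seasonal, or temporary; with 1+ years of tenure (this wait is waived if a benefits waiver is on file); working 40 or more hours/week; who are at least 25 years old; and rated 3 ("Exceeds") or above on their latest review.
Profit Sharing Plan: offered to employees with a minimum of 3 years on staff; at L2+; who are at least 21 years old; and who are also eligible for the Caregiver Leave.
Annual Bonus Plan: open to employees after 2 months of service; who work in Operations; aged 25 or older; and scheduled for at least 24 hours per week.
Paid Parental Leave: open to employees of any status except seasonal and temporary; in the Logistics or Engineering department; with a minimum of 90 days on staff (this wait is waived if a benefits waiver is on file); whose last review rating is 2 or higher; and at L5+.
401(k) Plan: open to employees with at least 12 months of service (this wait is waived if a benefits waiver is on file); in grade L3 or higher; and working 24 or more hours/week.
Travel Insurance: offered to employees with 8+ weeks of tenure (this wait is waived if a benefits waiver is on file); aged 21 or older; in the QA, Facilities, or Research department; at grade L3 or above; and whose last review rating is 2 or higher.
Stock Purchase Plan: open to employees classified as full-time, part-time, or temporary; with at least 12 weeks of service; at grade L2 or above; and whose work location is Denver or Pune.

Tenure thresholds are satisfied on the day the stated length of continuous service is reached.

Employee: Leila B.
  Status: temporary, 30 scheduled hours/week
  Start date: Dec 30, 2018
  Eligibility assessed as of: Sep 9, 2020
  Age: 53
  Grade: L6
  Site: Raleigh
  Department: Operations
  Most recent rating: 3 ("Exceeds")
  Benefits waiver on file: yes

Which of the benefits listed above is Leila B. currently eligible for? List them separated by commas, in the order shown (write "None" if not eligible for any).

Service from Dec 30, 2018 to Sep 9, 2020: 619 days.
Caregiver Leave — status temporary ✓ (not excluded); service 619 days ≥ 120 days ✓; dept Operations ✗ → not eligible.
Stock Option Plan — status temporary ✓; benefits waiver on file ✓; 30 hrs/wk < 40 ✗ → not eligible.
Profit Sharing Plan — service 619 days < 3 years (≈1095 days) ✗ → not eligible.
Annual Bonus Plan — service 619 days ≥ 2 months (≈60 days) ✓; dept Operations ✓; age 53 ≥ 25 ✓; 30 hrs/wk ≥ 24 ✓ → eligible.
Paid Parental Leave — status temporary ✗ (excluded) → not eligible.
401(k) Plan — benefits waiver on file ✓; grade L6 ≥ L3 ✓; 30 hrs/wk ≥ 24 ✓ → eligible.
Travel Insurance — benefits waiver on file ✓; age 53 ≥ 21 ✓; dept Operations ✗ → not eligible.
Stock Purchase Plan — status temporary ✓; service 619 days ≥ 12 weeks (≈84 days) ✓; grade L6 ≥ L2 ✓; site Raleigh ✗ (not Denver or Pune) → not eligible.

Annual Bonus Plan, 401(k) Plan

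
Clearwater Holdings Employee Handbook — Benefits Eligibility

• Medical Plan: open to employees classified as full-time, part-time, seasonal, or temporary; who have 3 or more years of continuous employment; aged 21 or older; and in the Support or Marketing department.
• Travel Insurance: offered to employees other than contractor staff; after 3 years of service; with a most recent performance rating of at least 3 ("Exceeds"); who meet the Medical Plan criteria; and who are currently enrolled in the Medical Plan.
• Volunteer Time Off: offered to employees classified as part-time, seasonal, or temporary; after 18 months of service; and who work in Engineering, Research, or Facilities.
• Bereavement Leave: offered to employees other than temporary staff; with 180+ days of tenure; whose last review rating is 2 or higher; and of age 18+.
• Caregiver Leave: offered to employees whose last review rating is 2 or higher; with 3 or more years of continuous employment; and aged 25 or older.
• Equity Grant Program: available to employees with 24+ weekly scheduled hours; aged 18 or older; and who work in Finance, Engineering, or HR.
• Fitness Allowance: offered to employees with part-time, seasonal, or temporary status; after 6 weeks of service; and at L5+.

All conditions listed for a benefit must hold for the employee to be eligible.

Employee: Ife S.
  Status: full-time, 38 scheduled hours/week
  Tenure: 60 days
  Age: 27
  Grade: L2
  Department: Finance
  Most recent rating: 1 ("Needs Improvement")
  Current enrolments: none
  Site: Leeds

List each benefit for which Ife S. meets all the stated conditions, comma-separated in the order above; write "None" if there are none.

Medical Plan — status full-time ✓; service 60 days < 3 years (≈1095 days) ✗ → not eligible.
Travel Insurance — status full-time ✓ (not excluded); service 60 days < 3 years (≈1095 days) ✗ → not eligible.
Volunteer Time Off — status full-time ✗ (requires part-time, seasonal, or temporary) → not eligible.
Bereavement Leave — status full-time ✓ (not excluded); service 60 days < 180 days ✗ → not eligible.
Caregiver Leave — rating 1 < 2 ✗ → not eligible.
Equity Grant Program — 38 hrs/wk ≥ 24 ✓; age 27 ≥ 18 ✓; dept Finance ✓ → eligible.
Fitness Allowance — status full-time ✗ (requires part-time, seasonal, or temporary) → not eligible.

Equity Grant Program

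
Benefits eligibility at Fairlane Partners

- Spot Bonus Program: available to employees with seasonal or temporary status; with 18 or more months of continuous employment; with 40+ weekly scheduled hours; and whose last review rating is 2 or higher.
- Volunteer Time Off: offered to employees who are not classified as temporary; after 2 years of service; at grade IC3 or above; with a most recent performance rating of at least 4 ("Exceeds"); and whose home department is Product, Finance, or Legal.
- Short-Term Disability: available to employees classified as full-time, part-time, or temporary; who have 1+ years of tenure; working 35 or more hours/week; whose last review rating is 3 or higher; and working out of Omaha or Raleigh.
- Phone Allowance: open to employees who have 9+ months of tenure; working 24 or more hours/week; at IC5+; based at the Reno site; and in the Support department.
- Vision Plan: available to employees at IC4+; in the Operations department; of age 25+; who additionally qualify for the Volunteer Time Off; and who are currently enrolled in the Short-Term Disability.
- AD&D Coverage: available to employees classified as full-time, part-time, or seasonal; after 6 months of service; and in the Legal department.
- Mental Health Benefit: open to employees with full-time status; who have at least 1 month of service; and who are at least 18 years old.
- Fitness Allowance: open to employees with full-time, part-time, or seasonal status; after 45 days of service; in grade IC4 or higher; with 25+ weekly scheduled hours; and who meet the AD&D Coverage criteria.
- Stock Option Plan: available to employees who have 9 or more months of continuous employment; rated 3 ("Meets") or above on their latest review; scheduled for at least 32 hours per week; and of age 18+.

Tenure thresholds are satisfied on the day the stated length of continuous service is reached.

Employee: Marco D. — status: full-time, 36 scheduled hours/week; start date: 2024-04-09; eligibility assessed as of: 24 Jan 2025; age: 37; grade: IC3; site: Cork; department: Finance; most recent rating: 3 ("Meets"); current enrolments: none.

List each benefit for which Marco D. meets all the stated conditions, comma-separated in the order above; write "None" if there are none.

Mental Health Benefit, Stock Option Plan

Service from 2024-04-09 to 24 Jan 2025: 290 days.
Spot Bonus Program — status full-time ✗ (requires seasonal or temporary) → not eligible.
Volunteer Time Off — status full-time ✓ (not excluded); service 290 days < 2 years (≈730 days) ✗ → not eligible.
Short-Term Disability — status full-time ✓; service 290 days < 1 year (≈365 days) ✗ → not eligible.
Phone Allowance — service 290 days ≥ 9 months (≈270 days) ✓; 36 hrs/wk ≥ 24 ✓; grade IC3 < IC5 ✗ → not eligible.
Vision Plan — grade IC3 < IC4 ✗ → not eligible.
AD&D Coverage — status full-time ✓; service 290 days ≥ 6 months (≈180 days) ✓; dept Finance ✗ → not eligible.
Mental Health Benefit — status full-time ✓; service 290 days ≥ 1 month (≈30 days) ✓; age 37 ≥ 18 ✓ → eligible.
Fitness Allowance — status full-time ✓; service 290 days ≥ 45 days ✓; grade IC3 < IC4 ✗ → not eligible.
Stock Option Plan — service 290 days ≥ 9 months (≈270 days) ✓; rating 3 ≥ 3 ✓; 36 hrs/wk ≥ 32 ✓; age 37 ≥ 18 ✓ → eligible.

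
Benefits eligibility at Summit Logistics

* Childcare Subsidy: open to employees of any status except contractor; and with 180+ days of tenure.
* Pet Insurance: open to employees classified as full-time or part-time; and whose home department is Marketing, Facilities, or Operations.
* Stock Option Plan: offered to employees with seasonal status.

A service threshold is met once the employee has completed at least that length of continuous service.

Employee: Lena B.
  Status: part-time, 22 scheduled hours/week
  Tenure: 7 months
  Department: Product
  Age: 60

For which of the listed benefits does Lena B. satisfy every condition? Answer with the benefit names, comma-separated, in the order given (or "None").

Childcare Subsidy — status part-time ✓ (not excluded); service 7 months ≥ 180 days ✓ → eligible.
Pet Insurance — status part-time ✓; dept Product ✗ → not eligible.
Stock Option Plan — status part-time ✗ (requires seasonal) → not eligible.

Childcare Subsidy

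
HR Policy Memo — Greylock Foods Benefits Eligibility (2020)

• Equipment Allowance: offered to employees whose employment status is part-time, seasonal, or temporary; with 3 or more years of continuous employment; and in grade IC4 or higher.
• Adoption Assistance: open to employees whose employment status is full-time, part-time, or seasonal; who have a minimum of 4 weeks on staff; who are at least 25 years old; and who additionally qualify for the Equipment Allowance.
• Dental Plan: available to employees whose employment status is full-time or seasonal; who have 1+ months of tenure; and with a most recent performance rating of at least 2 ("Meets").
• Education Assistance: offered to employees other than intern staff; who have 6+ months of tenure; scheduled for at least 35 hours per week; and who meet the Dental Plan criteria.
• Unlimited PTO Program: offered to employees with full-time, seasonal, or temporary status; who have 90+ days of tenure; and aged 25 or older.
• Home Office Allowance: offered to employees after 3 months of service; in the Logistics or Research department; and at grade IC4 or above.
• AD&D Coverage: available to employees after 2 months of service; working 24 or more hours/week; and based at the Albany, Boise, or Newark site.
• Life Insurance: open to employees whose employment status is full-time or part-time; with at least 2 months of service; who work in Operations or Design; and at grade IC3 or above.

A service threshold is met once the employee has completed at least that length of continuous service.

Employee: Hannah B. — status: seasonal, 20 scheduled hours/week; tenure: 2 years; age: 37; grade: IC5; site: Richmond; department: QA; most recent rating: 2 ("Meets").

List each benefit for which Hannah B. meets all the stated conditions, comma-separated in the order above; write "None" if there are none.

Equipment Allowance — status seasonal ✓; service 2 years < 3 years ✗ → not eligible.
Adoption Assistance — status seasonal ✓; service 2 years ≥ 4 weeks (≈28 days) ✓; age 37 ≥ 25 ✓; not eligible for Equipment Allowance ✗ → not eligible.
Dental Plan — status seasonal ✓; service 2 years ≥ 1 month (≈30 days) ✓; rating 2 ≥ 2 ✓ → eligible.
Education Assistance — status seasonal ✓ (not excluded); service 2 years ≥ 6 months (≈180 days) ✓; 20 hrs/wk < 35 ✗ → not eligible.
Unlimited PTO Program — status seasonal ✓; service 2 years ≥ 90 days ✓; age 37 ≥ 25 ✓ → eligible.
Home Office Allowance — service 2 years ≥ 3 months (≈90 days) ✓; dept QA ✗ → not eligible.
AD&D Coverage — service 2 years ≥ 2 months (≈60 days) ✓; 20 hrs/wk < 24 ✗ → not eligible.
Life Insurance — status seasonal ✗ (requires full-time or part-time) → not eligible.

Dental Plan, Unlimited PTO Program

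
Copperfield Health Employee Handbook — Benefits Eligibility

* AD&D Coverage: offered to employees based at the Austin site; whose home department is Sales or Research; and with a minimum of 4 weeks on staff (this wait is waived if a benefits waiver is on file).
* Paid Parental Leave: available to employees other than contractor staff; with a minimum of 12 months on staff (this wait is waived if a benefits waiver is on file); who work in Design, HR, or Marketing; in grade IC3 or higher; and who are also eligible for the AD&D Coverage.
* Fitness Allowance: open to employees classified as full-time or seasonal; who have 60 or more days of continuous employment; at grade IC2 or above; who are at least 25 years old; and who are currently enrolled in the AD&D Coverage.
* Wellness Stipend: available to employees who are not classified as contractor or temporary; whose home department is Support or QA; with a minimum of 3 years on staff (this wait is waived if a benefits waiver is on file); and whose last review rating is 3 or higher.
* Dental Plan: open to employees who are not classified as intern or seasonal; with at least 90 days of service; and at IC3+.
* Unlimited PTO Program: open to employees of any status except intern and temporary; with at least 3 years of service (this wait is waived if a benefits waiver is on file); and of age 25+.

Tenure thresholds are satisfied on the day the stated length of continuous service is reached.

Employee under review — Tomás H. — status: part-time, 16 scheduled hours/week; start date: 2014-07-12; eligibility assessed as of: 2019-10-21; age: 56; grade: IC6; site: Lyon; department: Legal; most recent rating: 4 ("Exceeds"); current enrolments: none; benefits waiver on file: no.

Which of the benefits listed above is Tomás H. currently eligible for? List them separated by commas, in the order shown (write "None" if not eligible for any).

Service from 2014-07-12 to 2019-10-21: 1927 days.
AD&D Coverage — site Lyon ✗ (not Austin) → not eligible.
Paid Parental Leave — status part-time ✓ (not excluded); no waiver, service 1927 days ≥ 12 months (≈360 days) ✓; dept Legal ✗ → not eligible.
Fitness Allowance — status part-time ✗ (requires full-time or seasonal) → not eligible.
Wellness Stipend — status part-time ✓ (not excluded); dept Legal ✗ → not eligible.
Dental Plan — status part-time ✓ (not excluded); service 1927 days ≥ 90 days ✓; grade IC6 ≥ IC3 ✓ → eligible.
Unlimited PTO Program — status part-time ✓ (not excluded); no waiver, service 1927 days ≥ 3 years (≈1095 days) ✓; age 56 ≥ 25 ✓ → eligible.

Dental Plan, Unlimited PTO Program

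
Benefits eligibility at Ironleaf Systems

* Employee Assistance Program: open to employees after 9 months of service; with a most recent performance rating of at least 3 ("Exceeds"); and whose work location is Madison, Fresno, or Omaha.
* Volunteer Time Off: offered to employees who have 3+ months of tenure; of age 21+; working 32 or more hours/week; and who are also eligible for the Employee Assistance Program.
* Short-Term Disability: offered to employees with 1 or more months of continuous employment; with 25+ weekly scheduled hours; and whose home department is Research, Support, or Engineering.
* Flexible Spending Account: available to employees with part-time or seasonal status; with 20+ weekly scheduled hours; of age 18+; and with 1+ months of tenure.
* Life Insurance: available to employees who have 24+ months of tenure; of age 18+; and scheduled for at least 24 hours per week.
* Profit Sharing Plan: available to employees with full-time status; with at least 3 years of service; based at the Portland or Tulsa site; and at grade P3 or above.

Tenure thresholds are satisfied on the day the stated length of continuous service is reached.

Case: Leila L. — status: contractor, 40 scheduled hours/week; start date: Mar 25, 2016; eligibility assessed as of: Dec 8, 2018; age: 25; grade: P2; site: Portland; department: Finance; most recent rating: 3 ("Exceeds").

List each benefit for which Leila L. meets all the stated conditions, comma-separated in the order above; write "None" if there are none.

Life Insurance

Service from Mar 25, 2016 to Dec 8, 2018: 988 days.
Employee Assistance Program — service 988 days ≥ 9 months (≈270 days) ✓; rating 3 ≥ 3 ✓; site Portland ✗ (not Madison, Fresno, or Omaha) → not eligible.
Volunteer Time Off — service 988 days ≥ 3 months (≈90 days) ✓; age 25 ≥ 21 ✓; 40 hrs/wk ≥ 32 ✓; not eligible for Employee Assistance Program ✗ → not eligible.
Short-Term Disability — service 988 days ≥ 1 month (≈30 days) ✓; 40 hrs/wk ≥ 25 ✓; dept Finance ✗ → not eligible.
Flexible Spending Account — status contractor ✗ (requires part-time or seasonal) → not eligible.
Life Insurance — service 988 days ≥ 24 months (≈720 days) ✓; age 25 ≥ 18 ✓; 40 hrs/wk ≥ 24 ✓ → eligible.
Profit Sharing Plan — status contractor ✗ (requires full-time) → not eligible.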